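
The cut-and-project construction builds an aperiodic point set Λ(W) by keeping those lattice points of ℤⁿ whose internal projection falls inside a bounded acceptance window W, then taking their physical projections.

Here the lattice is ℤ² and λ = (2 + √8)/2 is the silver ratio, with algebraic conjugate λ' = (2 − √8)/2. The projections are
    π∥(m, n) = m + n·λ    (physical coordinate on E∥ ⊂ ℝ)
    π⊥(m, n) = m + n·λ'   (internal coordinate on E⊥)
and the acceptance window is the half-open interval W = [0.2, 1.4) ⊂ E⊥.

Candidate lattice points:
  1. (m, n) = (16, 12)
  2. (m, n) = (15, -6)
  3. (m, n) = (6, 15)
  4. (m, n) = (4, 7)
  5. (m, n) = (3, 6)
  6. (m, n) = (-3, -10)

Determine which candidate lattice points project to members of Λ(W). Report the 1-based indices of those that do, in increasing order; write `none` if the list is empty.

4, 5, 6

Compute λ' = (2−√8)/2 = -0.414214, so π⊥(m,n) = m -0.414214·n.
candidate 1: (m,n)=(16,12) → π∥ = 16+12·λ ≈ 44.970563, π⊥ = 16+12·λ' ≈ 11.029437 ∉ [0.2, 1.4) ⇒ out
candidate 2: (m,n)=(15,-6) → π∥ = 15-6·λ ≈ 0.514719, π⊥ = 15-6·λ' ≈ 17.485281 ∉ [0.2, 1.4) ⇒ out
candidate 3: (m,n)=(6,15) → π∥ = 6+15·λ ≈ 42.213203, π⊥ = 6+15·λ' ≈ -0.213203 ∉ [0.2, 1.4) ⇒ out
candidate 4: (m,n)=(4,7) → π∥ = 4+7·λ ≈ 20.899495, π⊥ = 4+7·λ' ≈ 1.100505 ∈ [0.2, 1.4) ⇒ IN Λ
candidate 5: (m,n)=(3,6) → π∥ = 3+6·λ ≈ 17.485281, π⊥ = 3+6·λ' ≈ 0.514719 ∈ [0.2, 1.4) ⇒ IN Λ
candidate 6: (m,n)=(-3,-10) → π∥ = -3-10·λ ≈ -27.142136, π⊥ = -3-10·λ' ≈ 1.142136 ∈ [0.2, 1.4) ⇒ IN Λ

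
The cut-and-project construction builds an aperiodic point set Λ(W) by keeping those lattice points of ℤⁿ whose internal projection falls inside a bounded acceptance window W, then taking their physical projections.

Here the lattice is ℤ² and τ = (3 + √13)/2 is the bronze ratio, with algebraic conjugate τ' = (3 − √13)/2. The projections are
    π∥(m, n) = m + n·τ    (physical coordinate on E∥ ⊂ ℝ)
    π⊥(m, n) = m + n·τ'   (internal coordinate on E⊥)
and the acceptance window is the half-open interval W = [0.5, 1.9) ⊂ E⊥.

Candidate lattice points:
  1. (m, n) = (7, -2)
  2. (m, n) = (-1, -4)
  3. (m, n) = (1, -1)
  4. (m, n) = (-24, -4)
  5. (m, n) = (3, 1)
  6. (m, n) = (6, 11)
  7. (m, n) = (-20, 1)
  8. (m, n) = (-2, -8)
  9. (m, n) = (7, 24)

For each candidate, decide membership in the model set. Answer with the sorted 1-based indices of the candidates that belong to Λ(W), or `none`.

τ' = (3−√13)/2 ≈ -0.30278.
[1] lift (7,-2): star map gives 7.60555; window check 0.5 ≤ 7.60555 < 1.9 is false → out
[2] lift (-1,-4): star map gives 0.21110; window check 0.5 ≤ 0.21110 < 1.9 is false → out
[3] lift (1,-1): star map gives 1.30278; window check 0.5 ≤ 1.30278 < 1.9 is true → IN Λ
[4] lift (-24,-4): star map gives -22.78890; window check 0.5 ≤ -22.78890 < 1.9 is false → out
[5] lift (3,1): star map gives 2.69722; window check 0.5 ≤ 2.69722 < 1.9 is false → out
[6] lift (6,11): star map gives 2.66947; window check 0.5 ≤ 2.66947 < 1.9 is false → out
[7] lift (-20,1): star map gives -20.30278; window check 0.5 ≤ -20.30278 < 1.9 is false → out
[8] lift (-2,-8): star map gives 0.42221; window check 0.5 ≤ 0.42221 < 1.9 is false → out
[9] lift (7,24): star map gives -0.26662; window check 0.5 ≤ -0.26662 < 1.9 is false → out

3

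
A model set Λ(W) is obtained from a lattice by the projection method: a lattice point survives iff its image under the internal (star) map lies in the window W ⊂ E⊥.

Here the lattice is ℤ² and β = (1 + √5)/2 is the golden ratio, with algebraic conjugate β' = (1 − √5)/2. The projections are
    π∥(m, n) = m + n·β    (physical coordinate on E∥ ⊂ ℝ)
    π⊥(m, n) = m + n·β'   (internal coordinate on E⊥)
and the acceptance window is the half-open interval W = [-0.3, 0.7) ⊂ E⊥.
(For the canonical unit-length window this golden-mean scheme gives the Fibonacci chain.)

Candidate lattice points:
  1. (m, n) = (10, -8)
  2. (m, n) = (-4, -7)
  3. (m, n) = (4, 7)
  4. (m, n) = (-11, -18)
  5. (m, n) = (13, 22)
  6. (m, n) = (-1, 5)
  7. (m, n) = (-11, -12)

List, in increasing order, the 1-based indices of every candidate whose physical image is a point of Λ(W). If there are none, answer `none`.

2, 4

β' = (1−√5)/2 ≈ -0.6180.
#1 (10,-8): internal coord 10 + (-8)·β' = +14.9443; +14.9443 ∉ [-0.3, 0.7) → out
#2 (-4,-7): internal coord -4 + (-7)·β' = +0.3262; +0.3262 ∈ [-0.3, 0.7) → IN Λ
#3 (4,7): internal coord 4 + (7)·β' = -0.3262; -0.3262 ∉ [-0.3, 0.7) → out
#4 (-11,-18): internal coord -11 + (-18)·β' = +0.1246; +0.1246 ∈ [-0.3, 0.7) → IN Λ
#5 (13,22): internal coord 13 + (22)·β' = -0.5967; -0.5967 ∉ [-0.3, 0.7) → out
#6 (-1,5): internal coord -1 + (5)·β' = -4.0902; -4.0902 ∉ [-0.3, 0.7) → out
#7 (-11,-12): internal coord -11 + (-12)·β' = -3.5836; -3.5836 ∉ [-0.3, 0.7) → out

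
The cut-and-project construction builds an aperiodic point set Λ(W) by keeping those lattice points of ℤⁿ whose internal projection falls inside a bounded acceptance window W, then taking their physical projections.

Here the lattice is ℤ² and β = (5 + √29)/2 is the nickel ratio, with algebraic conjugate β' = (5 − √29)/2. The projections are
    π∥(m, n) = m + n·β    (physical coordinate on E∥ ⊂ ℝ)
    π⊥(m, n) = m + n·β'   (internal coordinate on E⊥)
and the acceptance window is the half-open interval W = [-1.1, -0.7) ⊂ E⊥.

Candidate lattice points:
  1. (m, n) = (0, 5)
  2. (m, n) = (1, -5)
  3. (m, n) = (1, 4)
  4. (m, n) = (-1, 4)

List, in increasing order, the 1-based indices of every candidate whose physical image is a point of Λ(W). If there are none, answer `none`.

1

Compute β' = (5−√29)/2 = -0.1926, so π⊥(m,n) = m -0.1926·n.
candidate 1: (m,n)=(0,5) → π∥ = 0+5·β ≈ 25.9629, π⊥ = 0+5·β' ≈ -0.9629 ∈ [-1.1, -0.7) ⇒ IN Λ
candidate 2: (m,n)=(1,-5) → π∥ = 1-5·β ≈ -24.9629, π⊥ = 1-5·β' ≈ 1.9629 ∉ [-1.1, -0.7) ⇒ out
candidate 3: (m,n)=(1,4) → π∥ = 1+4·β ≈ 21.7703, π⊥ = 1+4·β' ≈ 0.2297 ∉ [-1.1, -0.7) ⇒ out
candidate 4: (m,n)=(-1,4) → π∥ = -1+4·β ≈ 19.7703, π⊥ = -1+4·β' ≈ -1.7703 ∉ [-1.1, -0.7) ⇒ out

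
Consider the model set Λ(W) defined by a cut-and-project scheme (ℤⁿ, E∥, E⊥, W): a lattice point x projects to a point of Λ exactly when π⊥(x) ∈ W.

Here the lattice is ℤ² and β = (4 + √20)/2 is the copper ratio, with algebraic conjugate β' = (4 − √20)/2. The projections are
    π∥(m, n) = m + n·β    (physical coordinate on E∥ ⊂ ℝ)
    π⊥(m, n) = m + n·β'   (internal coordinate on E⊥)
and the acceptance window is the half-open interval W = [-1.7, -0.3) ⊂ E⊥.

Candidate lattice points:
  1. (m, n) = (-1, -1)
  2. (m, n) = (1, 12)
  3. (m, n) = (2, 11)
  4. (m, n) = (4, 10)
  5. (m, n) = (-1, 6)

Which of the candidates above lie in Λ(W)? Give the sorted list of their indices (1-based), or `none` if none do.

β' = (4−√20)/2 ≈ -0.23607.
candidate 1: (m,n)=(-1,-1) → π∥ = -1-1·β ≈ -5.23607, π⊥ = -1-1·β' ≈ -0.76393 ∈ [-1.7, -0.3) ⇒ IN Λ
candidate 2: (m,n)=(1,12) → π∥ = 1+12·β ≈ 51.83282, π⊥ = 1+12·β' ≈ -1.83282 ∉ [-1.7, -0.3) ⇒ out
candidate 3: (m,n)=(2,11) → π∥ = 2+11·β ≈ 48.59675, π⊥ = 2+11·β' ≈ -0.59675 ∈ [-1.7, -0.3) ⇒ IN Λ
candidate 4: (m,n)=(4,10) → π∥ = 4+10·β ≈ 46.36068, π⊥ = 4+10·β' ≈ 1.63932 ∉ [-1.7, -0.3) ⇒ out
candidate 5: (m,n)=(-1,6) → π∥ = -1+6·β ≈ 24.41641, π⊥ = -1+6·β' ≈ -2.41641 ∉ [-1.7, -0.3) ⇒ out

1, 3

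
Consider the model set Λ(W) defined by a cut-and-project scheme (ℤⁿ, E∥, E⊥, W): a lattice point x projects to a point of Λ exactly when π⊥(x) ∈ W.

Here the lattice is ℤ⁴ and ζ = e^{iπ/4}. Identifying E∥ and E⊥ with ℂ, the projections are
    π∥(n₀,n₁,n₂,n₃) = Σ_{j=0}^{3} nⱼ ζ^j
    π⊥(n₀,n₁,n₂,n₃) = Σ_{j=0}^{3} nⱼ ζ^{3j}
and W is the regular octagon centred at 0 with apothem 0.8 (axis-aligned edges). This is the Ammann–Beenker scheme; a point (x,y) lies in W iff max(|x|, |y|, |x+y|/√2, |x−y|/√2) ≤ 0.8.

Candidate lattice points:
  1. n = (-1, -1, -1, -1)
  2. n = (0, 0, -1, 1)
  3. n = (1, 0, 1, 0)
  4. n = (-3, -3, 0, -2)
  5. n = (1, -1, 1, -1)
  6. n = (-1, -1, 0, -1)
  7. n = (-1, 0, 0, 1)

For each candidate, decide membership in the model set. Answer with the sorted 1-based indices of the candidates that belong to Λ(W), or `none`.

Internal map: ζ^{3j} for j=0..3 gives (1,0), (−√2/2,√2/2), (0,−1), (√2/2,√2/2).
candidate 1: n = (-1, -1, -1, -1) → π⊥ ≈ (-1.00000, -0.41421); max(|x|,|y|,|x±y|/√2) = 1.00000 > 0.8 ⇒ ∉ W
candidate 2: n = (0, 0, -1, 1) → π⊥ ≈ (+0.70711, +1.70711); max(|x|,|y|,|x±y|/√2) = 1.70711 > 0.8 ⇒ ∉ W
candidate 3: n = (1, 0, 1, 0) → π⊥ ≈ (+1.00000, -1.00000); max(|x|,|y|,|x±y|/√2) = 1.41421 > 0.8 ⇒ ∉ W
candidate 4: n = (-3, -3, 0, -2) → π⊥ ≈ (-2.29289, -3.53553); max(|x|,|y|,|x±y|/√2) = 4.12132 > 0.8 ⇒ ∉ W
candidate 5: n = (1, -1, 1, -1) → π⊥ ≈ (+1.00000, -2.41421); max(|x|,|y|,|x±y|/√2) = 2.41421 > 0.8 ⇒ ∉ W
candidate 6: n = (-1, -1, 0, -1) → π⊥ ≈ (-1.00000, -1.41421); max(|x|,|y|,|x±y|/√2) = 1.70711 > 0.8 ⇒ ∉ W
candidate 7: n = (-1, 0, 0, 1) → π⊥ ≈ (-0.29289, +0.70711); max(|x|,|y|,|x±y|/√2) = 0.70711 ≤ 0.8 ⇒ ∈ W

7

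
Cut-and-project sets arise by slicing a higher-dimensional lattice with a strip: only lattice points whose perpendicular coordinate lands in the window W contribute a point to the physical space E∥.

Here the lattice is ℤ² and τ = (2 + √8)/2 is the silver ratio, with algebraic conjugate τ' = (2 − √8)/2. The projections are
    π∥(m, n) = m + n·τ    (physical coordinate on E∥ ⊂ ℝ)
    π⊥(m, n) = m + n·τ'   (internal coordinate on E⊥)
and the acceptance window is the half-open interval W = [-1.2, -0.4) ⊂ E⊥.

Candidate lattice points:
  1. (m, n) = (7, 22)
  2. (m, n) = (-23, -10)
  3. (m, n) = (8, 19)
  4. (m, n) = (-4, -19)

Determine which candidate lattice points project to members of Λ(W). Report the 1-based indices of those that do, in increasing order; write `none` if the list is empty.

τ' = (2−√8)/2 ≈ -0.4142.
[1] lift (7,22): star map gives -2.1127; window check -1.2 ≤ -2.1127 < -0.4 is false → out
[2] lift (-23,-10): star map gives -18.8579; window check -1.2 ≤ -18.8579 < -0.4 is false → out
[3] lift (8,19): star map gives 0.1299; window check -1.2 ≤ 0.1299 < -0.4 is false → out
[4] lift (-4,-19): star map gives 3.8701; window check -1.2 ≤ 3.8701 < -0.4 is false → out

none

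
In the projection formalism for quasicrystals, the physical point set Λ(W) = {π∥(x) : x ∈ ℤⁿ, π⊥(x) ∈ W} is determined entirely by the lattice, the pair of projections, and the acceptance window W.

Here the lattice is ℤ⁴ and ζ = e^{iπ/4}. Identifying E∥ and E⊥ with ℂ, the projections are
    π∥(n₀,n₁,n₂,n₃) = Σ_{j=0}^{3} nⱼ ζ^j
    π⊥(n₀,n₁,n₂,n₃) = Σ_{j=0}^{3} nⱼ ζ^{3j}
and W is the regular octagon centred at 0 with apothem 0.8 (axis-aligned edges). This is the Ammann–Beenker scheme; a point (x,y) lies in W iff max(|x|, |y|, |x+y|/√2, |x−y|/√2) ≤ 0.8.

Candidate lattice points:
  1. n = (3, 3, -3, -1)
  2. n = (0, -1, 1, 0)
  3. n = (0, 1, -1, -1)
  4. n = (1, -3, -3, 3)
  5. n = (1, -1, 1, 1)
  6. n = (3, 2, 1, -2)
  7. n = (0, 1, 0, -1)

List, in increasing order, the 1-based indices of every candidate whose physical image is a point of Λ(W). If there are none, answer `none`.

With ζ = e^{iπ/4} the internal vectors are ζ^0,ζ^3,ζ^6,ζ^9.
candidate 1: n = (3, 3, -3, -1) → π⊥ ≈ (+0.1716, +4.4142); max(|x|,|y|,|x±y|/√2) = 4.4142 > 0.8 ⇒ ∉ W
candidate 2: n = (0, -1, 1, 0) → π⊥ ≈ (+0.7071, -1.7071); max(|x|,|y|,|x±y|/√2) = 1.7071 > 0.8 ⇒ ∉ W
candidate 3: n = (0, 1, -1, -1) → π⊥ ≈ (-1.4142, +1.0000); max(|x|,|y|,|x±y|/√2) = 1.7071 > 0.8 ⇒ ∉ W
candidate 4: n = (1, -3, -3, 3) → π⊥ ≈ (+5.2426, +3.0000); max(|x|,|y|,|x±y|/√2) = 5.8284 > 0.8 ⇒ ∉ W
candidate 5: n = (1, -1, 1, 1) → π⊥ ≈ (+2.4142, -1.0000); max(|x|,|y|,|x±y|/√2) = 2.4142 > 0.8 ⇒ ∉ W
candidate 6: n = (3, 2, 1, -2) → π⊥ ≈ (+0.1716, -1.0000); max(|x|,|y|,|x±y|/√2) = 1.0000 > 0.8 ⇒ ∉ W
candidate 7: n = (0, 1, 0, -1) → π⊥ ≈ (-1.4142, +0.0000); max(|x|,|y|,|x±y|/√2) = 1.4142 > 0.8 ⇒ ∉ W

none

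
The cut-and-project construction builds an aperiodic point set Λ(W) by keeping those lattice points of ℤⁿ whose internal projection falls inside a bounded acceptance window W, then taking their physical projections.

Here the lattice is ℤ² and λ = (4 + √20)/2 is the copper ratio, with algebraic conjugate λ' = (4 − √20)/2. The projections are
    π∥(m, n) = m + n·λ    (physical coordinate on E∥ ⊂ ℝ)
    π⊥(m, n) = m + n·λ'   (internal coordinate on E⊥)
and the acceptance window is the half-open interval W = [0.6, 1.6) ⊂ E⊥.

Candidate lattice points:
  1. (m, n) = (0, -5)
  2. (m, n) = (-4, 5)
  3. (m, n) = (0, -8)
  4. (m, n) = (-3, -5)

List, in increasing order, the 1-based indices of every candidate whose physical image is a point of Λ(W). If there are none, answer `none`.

1

Compute λ' = (4−√20)/2 = -0.236068, so π⊥(m,n) = m -0.236068·n.
[1] lift (0,-5): star map gives 1.180340; window check 0.6 ≤ 1.180340 < 1.6 is true → IN Λ
[2] lift (-4,5): star map gives -5.180340; window check 0.6 ≤ -5.180340 < 1.6 is false → out
[3] lift (0,-8): star map gives 1.888544; window check 0.6 ≤ 1.888544 < 1.6 is false → out
[4] lift (-3,-5): star map gives -1.819660; window check 0.6 ≤ -1.819660 < 1.6 is false → out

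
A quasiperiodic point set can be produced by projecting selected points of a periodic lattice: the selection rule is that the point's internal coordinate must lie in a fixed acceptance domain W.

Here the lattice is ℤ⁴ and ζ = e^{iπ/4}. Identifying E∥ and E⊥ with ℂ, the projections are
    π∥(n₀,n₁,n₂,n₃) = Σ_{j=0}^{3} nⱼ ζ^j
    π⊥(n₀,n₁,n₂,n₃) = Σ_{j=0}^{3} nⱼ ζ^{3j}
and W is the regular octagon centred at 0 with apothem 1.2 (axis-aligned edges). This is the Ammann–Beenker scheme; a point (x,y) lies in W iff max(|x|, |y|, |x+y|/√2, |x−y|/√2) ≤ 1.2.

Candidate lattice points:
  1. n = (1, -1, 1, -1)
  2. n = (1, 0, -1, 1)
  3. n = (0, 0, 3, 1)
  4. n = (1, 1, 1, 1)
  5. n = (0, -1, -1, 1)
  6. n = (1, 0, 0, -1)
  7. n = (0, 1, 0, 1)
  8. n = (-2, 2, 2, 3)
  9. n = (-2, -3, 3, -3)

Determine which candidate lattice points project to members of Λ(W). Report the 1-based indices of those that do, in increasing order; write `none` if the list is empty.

4, 6

Internal map: ζ^{3j} for j=0..3 gives (1,0), (−√2/2,√2/2), (0,−1), (√2/2,√2/2).
#1 (1, -1, 1, -1): internal (1.000000, -2.414214); octagon support 2.414214 vs apothem 1.2 → ∉ W
#2 (1, 0, -1, 1): internal (1.707107, 1.707107); octagon support 2.414214 vs apothem 1.2 → ∉ W
#3 (0, 0, 3, 1): internal (0.707107, -2.292893); octagon support 2.292893 vs apothem 1.2 → ∉ W
#4 (1, 1, 1, 1): internal (1.000000, 0.414214); octagon support 1.000000 vs apothem 1.2 → ∈ W
#5 (0, -1, -1, 1): internal (1.414214, 1.000000); octagon support 1.707107 vs apothem 1.2 → ∉ W
#6 (1, 0, 0, -1): internal (0.292893, -0.707107); octagon support 0.707107 vs apothem 1.2 → ∈ W
#7 (0, 1, 0, 1): internal (0.000000, 1.414214); octagon support 1.414214 vs apothem 1.2 → ∉ W
#8 (-2, 2, 2, 3): internal (-1.292893, 1.535534); octagon support 2.000000 vs apothem 1.2 → ∉ W
#9 (-2, -3, 3, -3): internal (-2.000000, -7.242641); octagon support 7.242641 vs apothem 1.2 → ∉ W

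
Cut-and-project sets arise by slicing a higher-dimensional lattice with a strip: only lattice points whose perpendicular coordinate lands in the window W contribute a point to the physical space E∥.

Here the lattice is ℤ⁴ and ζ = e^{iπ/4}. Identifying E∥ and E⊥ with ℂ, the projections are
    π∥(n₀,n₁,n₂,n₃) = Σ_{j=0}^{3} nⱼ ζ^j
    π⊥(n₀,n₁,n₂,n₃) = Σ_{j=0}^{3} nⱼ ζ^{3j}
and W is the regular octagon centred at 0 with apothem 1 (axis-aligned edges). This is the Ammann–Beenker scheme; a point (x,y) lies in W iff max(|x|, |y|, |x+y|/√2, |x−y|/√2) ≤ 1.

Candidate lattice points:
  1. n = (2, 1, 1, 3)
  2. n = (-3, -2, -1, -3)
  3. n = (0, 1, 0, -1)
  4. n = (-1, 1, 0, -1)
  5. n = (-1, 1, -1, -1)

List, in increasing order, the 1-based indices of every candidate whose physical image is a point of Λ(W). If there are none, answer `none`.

With ζ = e^{iπ/4} the internal vectors are ζ^0,ζ^3,ζ^6,ζ^9.
candidate 1: n = (2, 1, 1, 3) → π⊥ ≈ (+3.41421, +1.82843); max(|x|,|y|,|x±y|/√2) = 3.70711 > 1 ⇒ ∉ W
candidate 2: n = (-3, -2, -1, -3) → π⊥ ≈ (-3.70711, -2.53553); max(|x|,|y|,|x±y|/√2) = 4.41421 > 1 ⇒ ∉ W
candidate 3: n = (0, 1, 0, -1) → π⊥ ≈ (-1.41421, +0.00000); max(|x|,|y|,|x±y|/√2) = 1.41421 > 1 ⇒ ∉ W
candidate 4: n = (-1, 1, 0, -1) → π⊥ ≈ (-2.41421, +0.00000); max(|x|,|y|,|x±y|/√2) = 2.41421 > 1 ⇒ ∉ W
candidate 5: n = (-1, 1, -1, -1) → π⊥ ≈ (-2.41421, +1.00000); max(|x|,|y|,|x±y|/√2) = 2.41421 > 1 ⇒ ∉ W

none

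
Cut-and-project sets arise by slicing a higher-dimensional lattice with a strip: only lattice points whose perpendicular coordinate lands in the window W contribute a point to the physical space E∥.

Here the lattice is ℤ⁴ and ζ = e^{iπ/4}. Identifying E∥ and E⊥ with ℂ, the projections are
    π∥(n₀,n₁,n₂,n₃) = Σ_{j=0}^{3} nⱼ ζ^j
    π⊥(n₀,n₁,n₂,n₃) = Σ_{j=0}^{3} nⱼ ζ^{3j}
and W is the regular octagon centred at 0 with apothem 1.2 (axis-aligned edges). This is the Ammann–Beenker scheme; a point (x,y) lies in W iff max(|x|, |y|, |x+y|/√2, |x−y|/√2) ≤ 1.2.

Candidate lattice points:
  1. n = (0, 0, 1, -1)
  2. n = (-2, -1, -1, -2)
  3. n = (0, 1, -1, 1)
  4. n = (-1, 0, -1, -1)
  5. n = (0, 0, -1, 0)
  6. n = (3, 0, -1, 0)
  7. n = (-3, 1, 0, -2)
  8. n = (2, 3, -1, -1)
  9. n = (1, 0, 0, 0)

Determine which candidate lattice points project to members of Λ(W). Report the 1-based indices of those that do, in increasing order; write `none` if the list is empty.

5, 9

Internal map: ζ^{3j} for j=0..3 gives (1,0), (−√2/2,√2/2), (0,−1), (√2/2,√2/2).
candidate 1: n = (0, 0, 1, -1) → π⊥ ≈ (-0.7071, -1.7071); max(|x|,|y|,|x±y|/√2) = 1.7071 > 1.2 ⇒ ∉ W
candidate 2: n = (-2, -1, -1, -2) → π⊥ ≈ (-2.7071, -1.1213); max(|x|,|y|,|x±y|/√2) = 2.7071 > 1.2 ⇒ ∉ W
candidate 3: n = (0, 1, -1, 1) → π⊥ ≈ (+0.0000, +2.4142); max(|x|,|y|,|x±y|/√2) = 2.4142 > 1.2 ⇒ ∉ W
candidate 4: n = (-1, 0, -1, -1) → π⊥ ≈ (-1.7071, +0.2929); max(|x|,|y|,|x±y|/√2) = 1.7071 > 1.2 ⇒ ∉ W
candidate 5: n = (0, 0, -1, 0) → π⊥ ≈ (+0.0000, +1.0000); max(|x|,|y|,|x±y|/√2) = 1.0000 ≤ 1.2 ⇒ ∈ W
candidate 6: n = (3, 0, -1, 0) → π⊥ ≈ (+3.0000, +1.0000); max(|x|,|y|,|x±y|/√2) = 3.0000 > 1.2 ⇒ ∉ W
candidate 7: n = (-3, 1, 0, -2) → π⊥ ≈ (-5.1213, -0.7071); max(|x|,|y|,|x±y|/√2) = 5.1213 > 1.2 ⇒ ∉ W
candidate 8: n = (2, 3, -1, -1) → π⊥ ≈ (-0.8284, +2.4142); max(|x|,|y|,|x±y|/√2) = 2.4142 > 1.2 ⇒ ∉ W
candidate 9: n = (1, 0, 0, 0) → π⊥ ≈ (+1.0000, +0.0000); max(|x|,|y|,|x±y|/√2) = 1.0000 ≤ 1.2 ⇒ ∈ W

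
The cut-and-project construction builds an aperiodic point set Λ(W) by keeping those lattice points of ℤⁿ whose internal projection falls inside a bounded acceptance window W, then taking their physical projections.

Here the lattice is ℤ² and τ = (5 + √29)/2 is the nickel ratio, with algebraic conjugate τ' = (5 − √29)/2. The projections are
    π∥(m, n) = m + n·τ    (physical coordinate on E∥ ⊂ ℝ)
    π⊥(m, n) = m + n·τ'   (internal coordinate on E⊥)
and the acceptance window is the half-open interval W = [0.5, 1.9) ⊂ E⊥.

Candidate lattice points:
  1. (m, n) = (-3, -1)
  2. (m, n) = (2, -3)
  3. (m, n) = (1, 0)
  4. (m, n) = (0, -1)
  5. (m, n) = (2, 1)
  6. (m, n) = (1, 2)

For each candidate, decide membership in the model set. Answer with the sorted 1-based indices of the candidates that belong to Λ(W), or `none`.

Compute τ' = (5−√29)/2 = -0.19258, so π⊥(m,n) = m -0.19258·n.
[1] lift (-3,-1): star map gives -2.80742; window check 0.5 ≤ -2.80742 < 1.9 is false → out
[2] lift (2,-3): star map gives 2.57775; window check 0.5 ≤ 2.57775 < 1.9 is false → out
[3] lift (1,0): star map gives 1.00000; window check 0.5 ≤ 1.00000 < 1.9 is true → IN Λ
[4] lift (0,-1): star map gives 0.19258; window check 0.5 ≤ 0.19258 < 1.9 is false → out
[5] lift (2,1): star map gives 1.80742; window check 0.5 ≤ 1.80742 < 1.9 is true → IN Λ
[6] lift (1,2): star map gives 0.61484; window check 0.5 ≤ 0.61484 < 1.9 is true → IN Λ

3, 5, 6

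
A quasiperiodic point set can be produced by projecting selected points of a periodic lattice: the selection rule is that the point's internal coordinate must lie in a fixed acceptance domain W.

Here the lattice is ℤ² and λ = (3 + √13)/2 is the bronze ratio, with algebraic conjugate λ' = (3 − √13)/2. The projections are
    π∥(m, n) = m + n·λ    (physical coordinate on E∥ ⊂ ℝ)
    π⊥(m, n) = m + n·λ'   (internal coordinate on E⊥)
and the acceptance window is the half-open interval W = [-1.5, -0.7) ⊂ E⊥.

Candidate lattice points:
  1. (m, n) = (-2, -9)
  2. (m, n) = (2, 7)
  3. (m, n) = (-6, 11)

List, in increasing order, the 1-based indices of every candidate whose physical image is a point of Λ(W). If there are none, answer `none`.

Numerically λ ≈ 3.3028 and λ' = −1/λ ≈ -0.3028.
candidate 1: (m,n)=(-2,-9) → π∥ = -2-9·λ ≈ -31.7250, π⊥ = -2-9·λ' ≈ 0.7250 ∉ [-1.5, -0.7) ⇒ out
candidate 2: (m,n)=(2,7) → π∥ = 2+7·λ ≈ 25.1194, π⊥ = 2+7·λ' ≈ -0.1194 ∉ [-1.5, -0.7) ⇒ out
candidate 3: (m,n)=(-6,11) → π∥ = -6+11·λ ≈ 30.3305, π⊥ = -6+11·λ' ≈ -9.3305 ∉ [-1.5, -0.7) ⇒ out

none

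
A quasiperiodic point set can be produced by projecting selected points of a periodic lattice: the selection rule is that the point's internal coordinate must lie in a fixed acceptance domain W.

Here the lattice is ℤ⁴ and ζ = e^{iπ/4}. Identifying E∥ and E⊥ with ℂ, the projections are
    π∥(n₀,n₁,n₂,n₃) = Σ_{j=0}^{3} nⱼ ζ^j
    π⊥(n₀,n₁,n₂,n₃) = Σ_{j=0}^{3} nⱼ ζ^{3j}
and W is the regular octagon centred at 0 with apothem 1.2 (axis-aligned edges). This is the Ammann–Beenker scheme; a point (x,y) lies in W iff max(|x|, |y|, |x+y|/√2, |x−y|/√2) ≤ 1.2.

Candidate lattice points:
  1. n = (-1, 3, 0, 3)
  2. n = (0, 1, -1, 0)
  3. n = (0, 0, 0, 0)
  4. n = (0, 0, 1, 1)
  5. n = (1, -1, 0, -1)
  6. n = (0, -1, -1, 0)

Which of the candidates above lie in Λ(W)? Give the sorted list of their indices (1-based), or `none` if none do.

Internal map: ζ^{3j} for j=0..3 gives (1,0), (−√2/2,√2/2), (0,−1), (√2/2,√2/2).
#1 (-1, 3, 0, 3): internal (-1.0000, 4.2426); octagon support 4.2426 vs apothem 1.2 → ∉ W
#2 (0, 1, -1, 0): internal (-0.7071, 1.7071); octagon support 1.7071 vs apothem 1.2 → ∉ W
#3 (0, 0, 0, 0): internal (0.0000, 0.0000); octagon support 0.0000 vs apothem 1.2 → ∈ W
#4 (0, 0, 1, 1): internal (0.7071, -0.2929); octagon support 0.7071 vs apothem 1.2 → ∈ W
#5 (1, -1, 0, -1): internal (1.0000, -1.4142); octagon support 1.7071 vs apothem 1.2 → ∉ W
#6 (0, -1, -1, 0): internal (0.7071, 0.2929); octagon support 0.7071 vs apothem 1.2 → ∈ W

3, 4, 6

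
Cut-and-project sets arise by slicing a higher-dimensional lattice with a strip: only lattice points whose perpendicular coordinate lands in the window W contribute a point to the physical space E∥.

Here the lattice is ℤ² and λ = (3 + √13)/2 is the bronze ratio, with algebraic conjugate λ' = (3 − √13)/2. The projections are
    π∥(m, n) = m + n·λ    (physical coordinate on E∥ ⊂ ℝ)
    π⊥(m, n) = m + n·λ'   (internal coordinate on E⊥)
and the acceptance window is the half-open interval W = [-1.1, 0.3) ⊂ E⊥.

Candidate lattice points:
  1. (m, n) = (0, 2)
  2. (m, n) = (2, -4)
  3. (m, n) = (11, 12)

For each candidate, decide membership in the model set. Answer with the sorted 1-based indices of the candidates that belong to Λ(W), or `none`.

Compute λ' = (3−√13)/2 = -0.30278, so π⊥(m,n) = m -0.30278·n.
candidate 1: (m,n)=(0,2) → π∥ = 0+2·λ ≈ 6.60555, π⊥ = 0+2·λ' ≈ -0.60555 ∈ [-1.1, 0.3) ⇒ IN Λ
candidate 2: (m,n)=(2,-4) → π∥ = 2-4·λ ≈ -11.21110, π⊥ = 2-4·λ' ≈ 3.21110 ∉ [-1.1, 0.3) ⇒ out
candidate 3: (m,n)=(11,12) → π∥ = 11+12·λ ≈ 50.63331, π⊥ = 11+12·λ' ≈ 7.36669 ∉ [-1.1, 0.3) ⇒ out

1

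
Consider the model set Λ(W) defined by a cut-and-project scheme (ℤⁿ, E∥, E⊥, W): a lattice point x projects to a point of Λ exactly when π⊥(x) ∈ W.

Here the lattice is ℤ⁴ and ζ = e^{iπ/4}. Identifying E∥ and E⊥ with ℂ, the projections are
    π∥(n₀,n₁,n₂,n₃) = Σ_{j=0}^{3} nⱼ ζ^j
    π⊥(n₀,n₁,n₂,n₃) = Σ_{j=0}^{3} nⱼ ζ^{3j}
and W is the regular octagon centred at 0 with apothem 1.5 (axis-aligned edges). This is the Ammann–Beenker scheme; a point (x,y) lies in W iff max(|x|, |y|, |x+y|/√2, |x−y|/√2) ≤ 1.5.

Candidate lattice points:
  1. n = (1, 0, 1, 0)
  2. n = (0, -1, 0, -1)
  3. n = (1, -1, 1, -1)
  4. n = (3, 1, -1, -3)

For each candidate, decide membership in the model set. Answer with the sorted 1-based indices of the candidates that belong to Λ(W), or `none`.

1, 2, 4

Internal map: ζ^{3j} for j=0..3 gives (1,0), (−√2/2,√2/2), (0,−1), (√2/2,√2/2).
#1 (1, 0, 1, 0): internal (1.000000, -1.000000); octagon support 1.414214 vs apothem 1.5 → ∈ W
#2 (0, -1, 0, -1): internal (0.000000, -1.414214); octagon support 1.414214 vs apothem 1.5 → ∈ W
#3 (1, -1, 1, -1): internal (1.000000, -2.414214); octagon support 2.414214 vs apothem 1.5 → ∉ W
#4 (3, 1, -1, -3): internal (0.171573, -0.414214); octagon support 0.414214 vs apothem 1.5 → ∈ W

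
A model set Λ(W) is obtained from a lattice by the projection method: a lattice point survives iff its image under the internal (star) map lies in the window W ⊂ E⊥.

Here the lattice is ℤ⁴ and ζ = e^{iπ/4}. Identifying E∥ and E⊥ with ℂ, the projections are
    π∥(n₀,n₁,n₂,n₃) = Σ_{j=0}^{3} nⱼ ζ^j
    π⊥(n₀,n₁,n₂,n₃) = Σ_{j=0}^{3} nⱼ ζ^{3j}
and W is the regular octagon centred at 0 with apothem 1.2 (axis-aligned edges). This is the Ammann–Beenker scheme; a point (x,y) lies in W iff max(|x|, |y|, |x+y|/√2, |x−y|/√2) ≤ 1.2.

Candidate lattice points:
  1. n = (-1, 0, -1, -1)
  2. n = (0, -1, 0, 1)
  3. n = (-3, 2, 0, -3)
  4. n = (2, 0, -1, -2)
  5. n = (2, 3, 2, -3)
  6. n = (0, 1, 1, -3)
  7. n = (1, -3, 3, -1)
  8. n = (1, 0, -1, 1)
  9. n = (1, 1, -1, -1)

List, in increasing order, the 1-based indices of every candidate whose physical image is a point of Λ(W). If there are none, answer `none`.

With ζ = e^{iπ/4} the internal vectors are ζ^0,ζ^3,ζ^6,ζ^9.
candidate 1: n = (-1, 0, -1, -1) → π⊥ ≈ (-1.707107, +0.292893); max(|x|,|y|,|x±y|/√2) = 1.707107 > 1.2 ⇒ ∉ W
candidate 2: n = (0, -1, 0, 1) → π⊥ ≈ (+1.414214, +0.000000); max(|x|,|y|,|x±y|/√2) = 1.414214 > 1.2 ⇒ ∉ W
candidate 3: n = (-3, 2, 0, -3) → π⊥ ≈ (-6.535534, -0.707107); max(|x|,|y|,|x±y|/√2) = 6.535534 > 1.2 ⇒ ∉ W
candidate 4: n = (2, 0, -1, -2) → π⊥ ≈ (+0.585786, -0.414214); max(|x|,|y|,|x±y|/√2) = 0.707107 ≤ 1.2 ⇒ ∈ W
candidate 5: n = (2, 3, 2, -3) → π⊥ ≈ (-2.242641, -2.000000); max(|x|,|y|,|x±y|/√2) = 3.000000 > 1.2 ⇒ ∉ W
candidate 6: n = (0, 1, 1, -3) → π⊥ ≈ (-2.828427, -2.414214); max(|x|,|y|,|x±y|/√2) = 3.707107 > 1.2 ⇒ ∉ W
candidate 7: n = (1, -3, 3, -1) → π⊥ ≈ (+2.414214, -5.828427); max(|x|,|y|,|x±y|/√2) = 5.828427 > 1.2 ⇒ ∉ W
candidate 8: n = (1, 0, -1, 1) → π⊥ ≈ (+1.707107, +1.707107); max(|x|,|y|,|x±y|/√2) = 2.414214 > 1.2 ⇒ ∉ W
candidate 9: n = (1, 1, -1, -1) → π⊥ ≈ (-0.414214, +1.000000); max(|x|,|y|,|x±y|/√2) = 1.000000 ≤ 1.2 ⇒ ∈ W

4, 9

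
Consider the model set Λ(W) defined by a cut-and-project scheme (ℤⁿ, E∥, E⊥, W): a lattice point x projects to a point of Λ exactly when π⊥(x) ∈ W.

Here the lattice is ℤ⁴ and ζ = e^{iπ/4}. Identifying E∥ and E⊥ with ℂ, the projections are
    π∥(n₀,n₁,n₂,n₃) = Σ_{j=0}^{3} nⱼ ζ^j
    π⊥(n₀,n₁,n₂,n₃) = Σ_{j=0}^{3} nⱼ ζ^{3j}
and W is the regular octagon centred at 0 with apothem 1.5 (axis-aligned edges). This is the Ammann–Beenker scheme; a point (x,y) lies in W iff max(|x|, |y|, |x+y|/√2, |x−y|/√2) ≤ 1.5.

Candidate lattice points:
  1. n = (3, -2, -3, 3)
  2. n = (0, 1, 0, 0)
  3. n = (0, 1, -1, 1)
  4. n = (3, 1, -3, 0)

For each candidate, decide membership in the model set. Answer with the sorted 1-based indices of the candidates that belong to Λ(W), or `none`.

2

With ζ = e^{iπ/4} the internal vectors are ζ^0,ζ^3,ζ^6,ζ^9.
candidate 1: n = (3, -2, -3, 3) → π⊥ ≈ (+6.5355, +3.7071); max(|x|,|y|,|x±y|/√2) = 7.2426 > 1.5 ⇒ ∉ W
candidate 2: n = (0, 1, 0, 0) → π⊥ ≈ (-0.7071, +0.7071); max(|x|,|y|,|x±y|/√2) = 1.0000 ≤ 1.5 ⇒ ∈ W
candidate 3: n = (0, 1, -1, 1) → π⊥ ≈ (+0.0000, +2.4142); max(|x|,|y|,|x±y|/√2) = 2.4142 > 1.5 ⇒ ∉ W
candidate 4: n = (3, 1, -3, 0) → π⊥ ≈ (+2.2929, +3.7071); max(|x|,|y|,|x±y|/√2) = 4.2426 > 1.5 ⇒ ∉ W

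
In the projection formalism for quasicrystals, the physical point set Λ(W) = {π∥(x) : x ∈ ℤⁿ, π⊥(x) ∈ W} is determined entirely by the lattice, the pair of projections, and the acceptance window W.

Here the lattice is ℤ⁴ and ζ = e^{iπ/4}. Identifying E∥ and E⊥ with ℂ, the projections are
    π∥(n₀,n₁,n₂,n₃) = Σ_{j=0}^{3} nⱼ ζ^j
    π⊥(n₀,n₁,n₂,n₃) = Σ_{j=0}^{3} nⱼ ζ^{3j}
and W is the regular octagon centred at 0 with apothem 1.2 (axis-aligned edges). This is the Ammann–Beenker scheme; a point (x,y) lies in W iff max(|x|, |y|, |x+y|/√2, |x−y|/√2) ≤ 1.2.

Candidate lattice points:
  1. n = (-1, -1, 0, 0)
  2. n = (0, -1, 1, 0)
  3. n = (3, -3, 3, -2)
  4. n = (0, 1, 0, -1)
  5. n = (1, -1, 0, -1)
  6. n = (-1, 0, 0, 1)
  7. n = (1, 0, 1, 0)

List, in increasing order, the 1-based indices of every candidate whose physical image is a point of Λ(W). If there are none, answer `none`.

π⊥(n) = n₀ + n₁ζ³ + n₂ζ⁶ + n₃ζ⁹ where ζ = e^{iπ/4}.
candidate 1: n = (-1, -1, 0, 0) → π⊥ ≈ (-0.292893, -0.707107); max(|x|,|y|,|x±y|/√2) = 0.707107 ≤ 1.2 ⇒ ∈ W
candidate 2: n = (0, -1, 1, 0) → π⊥ ≈ (+0.707107, -1.707107); max(|x|,|y|,|x±y|/√2) = 1.707107 > 1.2 ⇒ ∉ W
candidate 3: n = (3, -3, 3, -2) → π⊥ ≈ (+3.707107, -6.535534); max(|x|,|y|,|x±y|/√2) = 7.242641 > 1.2 ⇒ ∉ W
candidate 4: n = (0, 1, 0, -1) → π⊥ ≈ (-1.414214, +0.000000); max(|x|,|y|,|x±y|/√2) = 1.414214 > 1.2 ⇒ ∉ W
candidate 5: n = (1, -1, 0, -1) → π⊥ ≈ (+1.000000, -1.414214); max(|x|,|y|,|x±y|/√2) = 1.707107 > 1.2 ⇒ ∉ W
candidate 6: n = (-1, 0, 0, 1) → π⊥ ≈ (-0.292893, +0.707107); max(|x|,|y|,|x±y|/√2) = 0.707107 ≤ 1.2 ⇒ ∈ W
candidate 7: n = (1, 0, 1, 0) → π⊥ ≈ (+1.000000, -1.000000); max(|x|,|y|,|x±y|/√2) = 1.414214 > 1.2 ⇒ ∉ W

1, 6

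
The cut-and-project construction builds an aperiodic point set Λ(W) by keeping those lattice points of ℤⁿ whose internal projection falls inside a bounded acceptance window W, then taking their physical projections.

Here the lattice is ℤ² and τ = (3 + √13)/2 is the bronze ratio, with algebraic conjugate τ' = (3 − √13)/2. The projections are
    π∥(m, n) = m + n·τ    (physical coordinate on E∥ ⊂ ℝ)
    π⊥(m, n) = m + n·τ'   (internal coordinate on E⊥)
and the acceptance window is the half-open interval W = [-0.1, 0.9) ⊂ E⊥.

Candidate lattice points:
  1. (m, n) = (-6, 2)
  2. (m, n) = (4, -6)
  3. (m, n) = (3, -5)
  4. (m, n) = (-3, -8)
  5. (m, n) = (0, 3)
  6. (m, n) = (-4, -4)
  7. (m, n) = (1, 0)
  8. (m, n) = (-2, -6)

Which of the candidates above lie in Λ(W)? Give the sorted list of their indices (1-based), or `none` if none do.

Compute τ' = (3−√13)/2 = -0.30278, so π⊥(m,n) = m -0.30278·n.
candidate 1: (m,n)=(-6,2) → π∥ = -6+2·τ ≈ 0.60555, π⊥ = -6+2·τ' ≈ -6.60555 ∉ [-0.1, 0.9) ⇒ out
candidate 2: (m,n)=(4,-6) → π∥ = 4-6·τ ≈ -15.81665, π⊥ = 4-6·τ' ≈ 5.81665 ∉ [-0.1, 0.9) ⇒ out
candidate 3: (m,n)=(3,-5) → π∥ = 3-5·τ ≈ -13.51388, π⊥ = 3-5·τ' ≈ 4.51388 ∉ [-0.1, 0.9) ⇒ out
candidate 4: (m,n)=(-3,-8) → π∥ = -3-8·τ ≈ -29.42221, π⊥ = -3-8·τ' ≈ -0.57779 ∉ [-0.1, 0.9) ⇒ out
candidate 5: (m,n)=(0,3) → π∥ = 0+3·τ ≈ 9.90833, π⊥ = 0+3·τ' ≈ -0.90833 ∉ [-0.1, 0.9) ⇒ out
candidate 6: (m,n)=(-4,-4) → π∥ = -4-4·τ ≈ -17.21110, π⊥ = -4-4·τ' ≈ -2.78890 ∉ [-0.1, 0.9) ⇒ out
candidate 7: (m,n)=(1,0) → π∥ = 1+0·τ ≈ 1.00000, π⊥ = 1+0·τ' ≈ 1.00000 ∉ [-0.1, 0.9) ⇒ out
candidate 8: (m,n)=(-2,-6) → π∥ = -2-6·τ ≈ -21.81665, π⊥ = -2-6·τ' ≈ -0.18335 ∉ [-0.1, 0.9) ⇒ out

none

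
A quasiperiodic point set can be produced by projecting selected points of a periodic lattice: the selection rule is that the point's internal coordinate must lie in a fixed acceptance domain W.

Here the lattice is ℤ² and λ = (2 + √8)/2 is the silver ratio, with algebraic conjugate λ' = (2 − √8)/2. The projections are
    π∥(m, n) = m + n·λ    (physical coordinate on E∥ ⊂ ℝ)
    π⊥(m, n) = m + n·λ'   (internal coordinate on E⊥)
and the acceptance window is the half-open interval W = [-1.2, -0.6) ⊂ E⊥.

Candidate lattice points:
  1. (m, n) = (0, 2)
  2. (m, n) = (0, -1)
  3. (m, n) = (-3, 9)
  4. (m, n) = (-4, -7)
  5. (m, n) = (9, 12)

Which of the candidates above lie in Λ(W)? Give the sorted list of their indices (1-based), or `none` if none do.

1, 4

λ' = (2−√8)/2 ≈ -0.414214.
[1] lift (0,2): star map gives -0.828427; window check -1.2 ≤ -0.828427 < -0.6 is true → IN Λ
[2] lift (0,-1): star map gives 0.414214; window check -1.2 ≤ 0.414214 < -0.6 is false → out
[3] lift (-3,9): star map gives -6.727922; window check -1.2 ≤ -6.727922 < -0.6 is false → out
[4] lift (-4,-7): star map gives -1.100505; window check -1.2 ≤ -1.100505 < -0.6 is true → IN Λ
[5] lift (9,12): star map gives 4.029437; window check -1.2 ≤ 4.029437 < -0.6 is false → out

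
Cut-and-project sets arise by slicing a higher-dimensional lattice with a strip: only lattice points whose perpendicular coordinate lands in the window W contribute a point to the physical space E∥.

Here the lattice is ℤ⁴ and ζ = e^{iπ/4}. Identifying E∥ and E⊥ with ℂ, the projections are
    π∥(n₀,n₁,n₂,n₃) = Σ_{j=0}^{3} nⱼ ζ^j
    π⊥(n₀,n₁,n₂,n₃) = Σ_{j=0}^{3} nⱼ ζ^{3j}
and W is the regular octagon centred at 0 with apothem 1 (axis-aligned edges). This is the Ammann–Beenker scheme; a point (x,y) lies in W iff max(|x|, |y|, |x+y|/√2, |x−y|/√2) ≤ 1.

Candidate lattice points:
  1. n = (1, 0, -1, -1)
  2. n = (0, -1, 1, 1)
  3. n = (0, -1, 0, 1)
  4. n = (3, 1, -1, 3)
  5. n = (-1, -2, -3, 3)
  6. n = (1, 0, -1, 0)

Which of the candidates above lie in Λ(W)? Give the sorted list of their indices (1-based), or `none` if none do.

1

With ζ = e^{iπ/4} the internal vectors are ζ^0,ζ^3,ζ^6,ζ^9.
#1 (1, 0, -1, -1): internal (0.29289, 0.29289); octagon support 0.41421 vs apothem 1 → ∈ W
#2 (0, -1, 1, 1): internal (1.41421, -1.00000); octagon support 1.70711 vs apothem 1 → ∉ W
#3 (0, -1, 0, 1): internal (1.41421, 0.00000); octagon support 1.41421 vs apothem 1 → ∉ W
#4 (3, 1, -1, 3): internal (4.41421, 3.82843); octagon support 5.82843 vs apothem 1 → ∉ W
#5 (-1, -2, -3, 3): internal (2.53553, 3.70711); octagon support 4.41421 vs apothem 1 → ∉ W
#6 (1, 0, -1, 0): internal (1.00000, 1.00000); octagon support 1.41421 vs apothem 1 → ∉ W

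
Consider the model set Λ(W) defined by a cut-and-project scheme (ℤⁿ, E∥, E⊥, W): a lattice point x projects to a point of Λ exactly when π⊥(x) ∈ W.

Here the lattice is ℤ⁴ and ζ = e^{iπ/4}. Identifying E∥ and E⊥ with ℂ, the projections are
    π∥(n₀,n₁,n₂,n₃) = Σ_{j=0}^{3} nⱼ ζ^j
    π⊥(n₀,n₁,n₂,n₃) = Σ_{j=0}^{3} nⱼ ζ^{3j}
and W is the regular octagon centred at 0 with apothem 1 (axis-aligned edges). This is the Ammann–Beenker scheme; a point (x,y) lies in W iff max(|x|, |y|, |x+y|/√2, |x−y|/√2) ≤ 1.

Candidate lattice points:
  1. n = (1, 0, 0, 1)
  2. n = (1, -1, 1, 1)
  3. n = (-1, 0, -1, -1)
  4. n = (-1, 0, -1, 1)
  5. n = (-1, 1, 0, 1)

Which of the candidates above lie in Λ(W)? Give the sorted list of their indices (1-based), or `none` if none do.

none

Internal map: ζ^{3j} for j=0..3 gives (1,0), (−√2/2,√2/2), (0,−1), (√2/2,√2/2).
#1 (1, 0, 0, 1): internal (1.707107, 0.707107); octagon support 1.707107 vs apothem 1 → ∉ W
#2 (1, -1, 1, 1): internal (2.414214, -1.000000); octagon support 2.414214 vs apothem 1 → ∉ W
#3 (-1, 0, -1, -1): internal (-1.707107, 0.292893); octagon support 1.707107 vs apothem 1 → ∉ W
#4 (-1, 0, -1, 1): internal (-0.292893, 1.707107); octagon support 1.707107 vs apothem 1 → ∉ W
#5 (-1, 1, 0, 1): internal (-1.000000, 1.414214); octagon support 1.707107 vs apothem 1 → ∉ W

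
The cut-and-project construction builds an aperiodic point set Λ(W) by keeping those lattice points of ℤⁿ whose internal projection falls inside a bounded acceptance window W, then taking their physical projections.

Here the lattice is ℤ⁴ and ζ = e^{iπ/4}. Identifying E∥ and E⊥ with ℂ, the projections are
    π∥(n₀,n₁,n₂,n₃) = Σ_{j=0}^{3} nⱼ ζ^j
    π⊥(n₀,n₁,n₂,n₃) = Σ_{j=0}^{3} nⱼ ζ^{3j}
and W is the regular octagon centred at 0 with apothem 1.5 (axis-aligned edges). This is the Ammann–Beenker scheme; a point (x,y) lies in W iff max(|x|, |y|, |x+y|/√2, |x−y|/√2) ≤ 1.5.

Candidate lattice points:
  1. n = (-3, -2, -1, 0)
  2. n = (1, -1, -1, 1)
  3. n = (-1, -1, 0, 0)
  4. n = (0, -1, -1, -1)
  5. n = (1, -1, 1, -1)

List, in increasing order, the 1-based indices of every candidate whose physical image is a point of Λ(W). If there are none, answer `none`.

π⊥(n) = n₀ + n₁ζ³ + n₂ζ⁶ + n₃ζ⁹ where ζ = e^{iπ/4}.
#1 (-3, -2, -1, 0): internal (-1.5858, -0.4142); octagon support 1.5858 vs apothem 1.5 → ∉ W
#2 (1, -1, -1, 1): internal (2.4142, 1.0000); octagon support 2.4142 vs apothem 1.5 → ∉ W
#3 (-1, -1, 0, 0): internal (-0.2929, -0.7071); octagon support 0.7071 vs apothem 1.5 → ∈ W
#4 (0, -1, -1, -1): internal (0.0000, -0.4142); octagon support 0.4142 vs apothem 1.5 → ∈ W
#5 (1, -1, 1, -1): internal (1.0000, -2.4142); octagon support 2.4142 vs apothem 1.5 → ∉ W

3, 4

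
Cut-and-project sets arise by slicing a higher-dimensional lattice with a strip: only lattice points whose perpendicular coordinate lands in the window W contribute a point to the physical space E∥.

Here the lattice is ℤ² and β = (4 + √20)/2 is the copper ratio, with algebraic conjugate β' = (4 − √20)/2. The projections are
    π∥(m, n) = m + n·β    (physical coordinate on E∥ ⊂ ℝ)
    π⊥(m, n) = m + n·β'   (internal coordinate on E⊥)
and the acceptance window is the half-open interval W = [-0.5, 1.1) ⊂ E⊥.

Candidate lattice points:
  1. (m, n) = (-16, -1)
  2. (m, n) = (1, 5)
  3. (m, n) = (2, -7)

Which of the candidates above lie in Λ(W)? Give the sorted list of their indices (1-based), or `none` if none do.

2

β' = (4−√20)/2 ≈ -0.2361.
#1 (-16,-1): internal coord -16 + (-1)·β' = -15.7639; -15.7639 ∉ [-0.5, 1.1) → out
#2 (1,5): internal coord 1 + (5)·β' = -0.1803; -0.1803 ∈ [-0.5, 1.1) → IN Λ
#3 (2,-7): internal coord 2 + (-7)·β' = +3.6525; +3.6525 ∉ [-0.5, 1.1) → out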